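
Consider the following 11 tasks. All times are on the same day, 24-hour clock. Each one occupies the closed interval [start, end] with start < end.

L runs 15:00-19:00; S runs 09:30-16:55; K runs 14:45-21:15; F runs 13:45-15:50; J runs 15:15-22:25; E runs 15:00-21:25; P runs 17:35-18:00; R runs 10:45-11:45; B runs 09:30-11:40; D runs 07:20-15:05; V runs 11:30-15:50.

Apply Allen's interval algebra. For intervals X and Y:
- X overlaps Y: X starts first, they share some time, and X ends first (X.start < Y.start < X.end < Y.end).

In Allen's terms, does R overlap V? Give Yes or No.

Yes

R = [10:45, 11:45], V = [11:30, 15:50].
Actual relation of R to V: overlaps.
Asked whether 'overlaps' holds → Yes.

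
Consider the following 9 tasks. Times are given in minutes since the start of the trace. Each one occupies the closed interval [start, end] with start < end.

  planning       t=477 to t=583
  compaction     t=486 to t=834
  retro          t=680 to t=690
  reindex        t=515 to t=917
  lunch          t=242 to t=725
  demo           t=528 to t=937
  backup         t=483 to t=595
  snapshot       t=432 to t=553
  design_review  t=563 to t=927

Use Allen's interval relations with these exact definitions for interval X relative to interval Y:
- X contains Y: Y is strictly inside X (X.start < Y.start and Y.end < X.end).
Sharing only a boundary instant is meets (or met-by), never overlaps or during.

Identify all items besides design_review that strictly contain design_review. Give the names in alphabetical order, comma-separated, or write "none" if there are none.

demo

Target design_review = [t=563, t=927].
backup [t=483, t=595] → overlaps → no.
compaction [t=486, t=834] → overlaps → no.
demo [t=528, t=937] → contains → yes.
lunch [t=242, t=725] → overlaps → no.
planning [t=477, t=583] → overlaps → no.
reindex [t=515, t=917] → overlaps → no.
retro [t=680, t=690] → during → no.
snapshot [t=432, t=553] → before → no.
Result: demo.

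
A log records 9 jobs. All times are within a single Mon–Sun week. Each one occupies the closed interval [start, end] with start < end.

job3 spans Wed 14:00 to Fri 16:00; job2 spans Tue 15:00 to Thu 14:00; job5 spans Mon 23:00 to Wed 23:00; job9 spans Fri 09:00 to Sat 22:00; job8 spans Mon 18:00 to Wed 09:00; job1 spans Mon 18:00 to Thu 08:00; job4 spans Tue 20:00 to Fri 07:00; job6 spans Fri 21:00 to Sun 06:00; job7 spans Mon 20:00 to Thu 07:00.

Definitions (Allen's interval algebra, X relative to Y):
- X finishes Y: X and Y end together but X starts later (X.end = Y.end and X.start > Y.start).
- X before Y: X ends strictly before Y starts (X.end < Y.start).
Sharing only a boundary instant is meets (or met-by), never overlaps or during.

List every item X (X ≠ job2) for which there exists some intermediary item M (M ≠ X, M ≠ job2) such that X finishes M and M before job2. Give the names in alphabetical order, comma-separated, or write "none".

Target job2 = [Tue 15:00, Thu 14:00].
Intermediaries M with M before job2: none.
Union: none.

none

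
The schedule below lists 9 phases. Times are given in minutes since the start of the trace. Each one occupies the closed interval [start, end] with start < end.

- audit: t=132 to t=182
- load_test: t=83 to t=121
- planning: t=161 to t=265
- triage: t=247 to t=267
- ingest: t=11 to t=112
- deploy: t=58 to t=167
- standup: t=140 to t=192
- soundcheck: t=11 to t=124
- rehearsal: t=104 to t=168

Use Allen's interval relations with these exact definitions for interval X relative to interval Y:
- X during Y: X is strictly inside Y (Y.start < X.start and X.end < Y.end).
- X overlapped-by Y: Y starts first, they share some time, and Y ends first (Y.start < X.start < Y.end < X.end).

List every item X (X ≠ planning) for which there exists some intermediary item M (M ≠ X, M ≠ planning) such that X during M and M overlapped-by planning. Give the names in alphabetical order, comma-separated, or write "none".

none

Target planning = [t=161, t=265].
Intermediaries M with M overlapped-by planning: triage.
Via triage — items with X during triage: none.
Union: none.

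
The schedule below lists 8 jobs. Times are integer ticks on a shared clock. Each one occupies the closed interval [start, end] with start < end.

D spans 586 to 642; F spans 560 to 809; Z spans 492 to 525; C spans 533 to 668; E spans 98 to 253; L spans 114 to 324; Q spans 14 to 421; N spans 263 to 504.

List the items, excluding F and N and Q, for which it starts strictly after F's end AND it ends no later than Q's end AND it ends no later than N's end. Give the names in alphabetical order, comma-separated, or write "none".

Conditions: its start is strictly after F's end (X.start > 809) AND its end is no later than Q's end (X.end <= 421) AND its end is no later than N's end (X.end <= 504).
C: start 533 > 809? ✗; end 668 <= 421? ✗; end 668 <= 504? ✗ → no.
D: start 586 > 809? ✗; end 642 <= 421? ✗; end 642 <= 504? ✗ → no.
E: start 98 > 809? ✗; end 253 <= 421? ✓; end 253 <= 504? ✓ → no.
L: start 114 > 809? ✗; end 324 <= 421? ✓; end 324 <= 504? ✓ → no.
Z: start 492 > 809? ✗; end 525 <= 421? ✗; end 525 <= 504? ✗ → no.
Result: none.

none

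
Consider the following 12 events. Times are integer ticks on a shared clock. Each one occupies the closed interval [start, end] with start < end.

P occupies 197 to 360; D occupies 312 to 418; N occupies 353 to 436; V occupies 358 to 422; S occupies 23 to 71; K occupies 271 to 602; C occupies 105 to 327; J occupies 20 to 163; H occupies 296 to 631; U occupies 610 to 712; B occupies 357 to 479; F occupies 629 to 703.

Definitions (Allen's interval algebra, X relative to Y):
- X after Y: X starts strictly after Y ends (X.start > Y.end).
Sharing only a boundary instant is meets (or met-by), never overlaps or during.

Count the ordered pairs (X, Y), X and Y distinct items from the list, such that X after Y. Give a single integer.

Checking all 132 ordered pairs for relation 'after'; matching pairs in alphabetical order:
(B, C): B after C ✓
(B, J): B after J ✓
(B, S): B after S ✓
(C, S): C after S ✓
(D, J): D after J ✓
(D, S): D after S ✓
(F, B): F after B ✓
(F, C): F after C ✓
(F, D): F after D ✓
(F, J): F after J ✓
(F, K): F after K ✓
(F, N): F after N ✓
(F, P): F after P ✓
(F, S): F after S ✓
(F, V): F after V ✓
(H, J): H after J ✓
(H, S): H after S ✓
(K, J): K after J ✓
(K, S): K after S ✓
(N, C): N after C ✓
(N, J): N after J ✓
(N, S): N after S ✓
(P, J): P after J ✓
(P, S): P after S ✓
... plus 12 further pairs not listed.
Count: 36.

36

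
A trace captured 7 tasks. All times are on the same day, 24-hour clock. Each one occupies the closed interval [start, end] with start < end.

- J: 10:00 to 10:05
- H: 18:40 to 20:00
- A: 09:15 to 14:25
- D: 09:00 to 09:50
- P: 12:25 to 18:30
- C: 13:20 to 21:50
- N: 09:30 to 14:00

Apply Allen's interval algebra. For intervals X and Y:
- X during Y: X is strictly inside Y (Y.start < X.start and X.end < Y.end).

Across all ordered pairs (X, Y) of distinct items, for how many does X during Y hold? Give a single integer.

4

Checking all 42 ordered pairs for relation 'during'; matching pairs in alphabetical order:
(H, C): H during C ✓
(J, A): J during A ✓
(J, N): J during N ✓
(N, A): N during A ✓
Count: 4.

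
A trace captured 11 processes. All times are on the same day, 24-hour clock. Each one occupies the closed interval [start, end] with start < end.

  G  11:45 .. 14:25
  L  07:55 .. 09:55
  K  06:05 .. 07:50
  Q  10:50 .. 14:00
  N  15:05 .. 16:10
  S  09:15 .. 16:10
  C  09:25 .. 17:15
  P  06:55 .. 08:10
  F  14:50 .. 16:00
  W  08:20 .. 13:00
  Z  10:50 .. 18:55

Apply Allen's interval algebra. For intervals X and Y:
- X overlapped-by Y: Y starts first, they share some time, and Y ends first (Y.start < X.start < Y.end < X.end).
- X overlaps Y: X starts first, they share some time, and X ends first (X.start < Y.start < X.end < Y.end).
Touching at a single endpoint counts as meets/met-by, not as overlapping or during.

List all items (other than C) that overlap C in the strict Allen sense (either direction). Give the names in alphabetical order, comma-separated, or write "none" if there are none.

L, S, W, Z

Target C = [09:25, 17:15].
F [14:50, 16:00] → during → no.
G [11:45, 14:25] → during → no.
K [06:05, 07:50] → before → no.
L [07:55, 09:55] → overlaps → yes.
N [15:05, 16:10] → during → no.
P [06:55, 08:10] → before → no.
Q [10:50, 14:00] → during → no.
S [09:15, 16:10] → overlaps → yes.
W [08:20, 13:00] → overlaps → yes.
Z [10:50, 18:55] → overlapped-by → yes.
Result: L, S, W, Z.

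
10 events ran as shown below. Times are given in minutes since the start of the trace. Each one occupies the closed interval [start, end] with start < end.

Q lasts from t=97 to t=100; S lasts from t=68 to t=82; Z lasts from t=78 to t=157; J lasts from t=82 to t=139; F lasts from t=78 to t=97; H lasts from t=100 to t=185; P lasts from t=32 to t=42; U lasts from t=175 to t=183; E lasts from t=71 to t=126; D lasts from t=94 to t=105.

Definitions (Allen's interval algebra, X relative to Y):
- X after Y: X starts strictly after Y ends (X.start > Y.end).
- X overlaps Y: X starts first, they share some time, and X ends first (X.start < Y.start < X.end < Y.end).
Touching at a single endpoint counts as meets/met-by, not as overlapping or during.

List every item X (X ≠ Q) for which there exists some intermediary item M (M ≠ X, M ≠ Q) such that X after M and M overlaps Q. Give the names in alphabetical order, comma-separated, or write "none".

Target Q = [t=97, t=100].
Intermediaries M with M overlaps Q: none.
Union: none.

none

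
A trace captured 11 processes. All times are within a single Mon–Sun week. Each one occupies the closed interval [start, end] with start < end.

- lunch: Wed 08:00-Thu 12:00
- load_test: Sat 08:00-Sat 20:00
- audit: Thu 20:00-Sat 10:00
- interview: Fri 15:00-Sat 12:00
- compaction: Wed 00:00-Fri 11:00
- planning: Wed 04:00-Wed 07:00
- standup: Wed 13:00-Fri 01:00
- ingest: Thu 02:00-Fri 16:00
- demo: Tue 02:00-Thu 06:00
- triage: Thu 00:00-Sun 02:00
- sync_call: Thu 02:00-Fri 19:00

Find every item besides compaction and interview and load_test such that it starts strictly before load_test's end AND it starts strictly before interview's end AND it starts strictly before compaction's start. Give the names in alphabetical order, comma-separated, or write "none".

Conditions: its start is strictly before load_test's end (X.start < Sat 20:00) AND its start is strictly before interview's end (X.start < Sat 12:00) AND its start is strictly before compaction's start (X.start < Wed 00:00).
audit: start Thu 20:00 < Sat 20:00? ✓; start Thu 20:00 < Sat 12:00? ✓; start Thu 20:00 < Wed 00:00? ✗ → no.
demo: start Tue 02:00 < Sat 20:00? ✓; start Tue 02:00 < Sat 12:00? ✓; start Tue 02:00 < Wed 00:00? ✓ → yes.
ingest: start Thu 02:00 < Sat 20:00? ✓; start Thu 02:00 < Sat 12:00? ✓; start Thu 02:00 < Wed 00:00? ✗ → no.
lunch: start Wed 08:00 < Sat 20:00? ✓; start Wed 08:00 < Sat 12:00? ✓; start Wed 08:00 < Wed 00:00? ✗ → no.
planning: start Wed 04:00 < Sat 20:00? ✓; start Wed 04:00 < Sat 12:00? ✓; start Wed 04:00 < Wed 00:00? ✗ → no.
standup: start Wed 13:00 < Sat 20:00? ✓; start Wed 13:00 < Sat 12:00? ✓; start Wed 13:00 < Wed 00:00? ✗ → no.
sync_call: start Thu 02:00 < Sat 20:00? ✓; start Thu 02:00 < Sat 12:00? ✓; start Thu 02:00 < Wed 00:00? ✗ → no.
triage: start Thu 00:00 < Sat 20:00? ✓; start Thu 00:00 < Sat 12:00? ✓; start Thu 00:00 < Wed 00:00? ✗ → no.
Result: demo.

demo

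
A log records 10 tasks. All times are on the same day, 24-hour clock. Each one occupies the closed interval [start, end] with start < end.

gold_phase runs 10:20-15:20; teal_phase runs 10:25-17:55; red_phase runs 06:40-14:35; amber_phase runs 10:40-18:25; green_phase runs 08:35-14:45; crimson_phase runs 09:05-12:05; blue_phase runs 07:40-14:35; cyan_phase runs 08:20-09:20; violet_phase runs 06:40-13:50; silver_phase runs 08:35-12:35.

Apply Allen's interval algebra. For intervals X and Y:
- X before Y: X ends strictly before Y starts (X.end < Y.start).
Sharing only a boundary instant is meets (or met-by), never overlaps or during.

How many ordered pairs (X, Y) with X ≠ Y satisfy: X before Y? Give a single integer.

3

Checking all 90 ordered pairs for relation 'before'; matching pairs in alphabetical order:
(cyan_phase, amber_phase): cyan_phase before amber_phase ✓
(cyan_phase, gold_phase): cyan_phase before gold_phase ✓
(cyan_phase, teal_phase): cyan_phase before teal_phase ✓
Count: 3.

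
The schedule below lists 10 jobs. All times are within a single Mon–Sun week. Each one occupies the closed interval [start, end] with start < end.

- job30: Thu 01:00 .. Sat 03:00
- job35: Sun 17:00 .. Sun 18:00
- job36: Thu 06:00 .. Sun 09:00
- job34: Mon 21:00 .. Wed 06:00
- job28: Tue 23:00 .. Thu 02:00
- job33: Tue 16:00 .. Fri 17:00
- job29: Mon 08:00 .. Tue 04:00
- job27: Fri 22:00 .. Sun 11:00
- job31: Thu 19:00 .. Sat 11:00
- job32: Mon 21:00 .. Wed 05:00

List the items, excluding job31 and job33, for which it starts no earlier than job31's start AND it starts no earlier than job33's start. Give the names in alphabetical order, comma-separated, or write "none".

job27, job35

Conditions: its start is no earlier than job31's start (X.start >= Thu 19:00) AND its start is no earlier than job33's start (X.start >= Tue 16:00).
job27: start Fri 22:00 >= Thu 19:00? ✓; start Fri 22:00 >= Tue 16:00? ✓ → yes.
job28: start Tue 23:00 >= Thu 19:00? ✗; start Tue 23:00 >= Tue 16:00? ✓ → no.
job29: start Mon 08:00 >= Thu 19:00? ✗; start Mon 08:00 >= Tue 16:00? ✗ → no.
job30: start Thu 01:00 >= Thu 19:00? ✗; start Thu 01:00 >= Tue 16:00? ✓ → no.
job32: start Mon 21:00 >= Thu 19:00? ✗; start Mon 21:00 >= Tue 16:00? ✗ → no.
job34: start Mon 21:00 >= Thu 19:00? ✗; start Mon 21:00 >= Tue 16:00? ✗ → no.
job35: start Sun 17:00 >= Thu 19:00? ✓; start Sun 17:00 >= Tue 16:00? ✓ → yes.
job36: start Thu 06:00 >= Thu 19:00? ✗; start Thu 06:00 >= Tue 16:00? ✓ → no.
Result: job27, job35.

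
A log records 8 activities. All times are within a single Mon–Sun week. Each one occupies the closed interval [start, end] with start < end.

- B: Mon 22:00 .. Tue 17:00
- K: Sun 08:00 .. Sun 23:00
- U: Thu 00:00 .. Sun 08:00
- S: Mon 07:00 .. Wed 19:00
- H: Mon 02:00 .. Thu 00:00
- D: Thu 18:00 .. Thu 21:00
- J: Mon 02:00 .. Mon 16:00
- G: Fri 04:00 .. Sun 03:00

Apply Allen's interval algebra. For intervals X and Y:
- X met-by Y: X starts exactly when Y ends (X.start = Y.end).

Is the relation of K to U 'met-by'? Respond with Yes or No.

Yes

K = [Sun 08:00, Sun 23:00], U = [Thu 00:00, Sun 08:00].
Actual relation of K to U: met-by.
Asked whether 'met-by' holds → Yes.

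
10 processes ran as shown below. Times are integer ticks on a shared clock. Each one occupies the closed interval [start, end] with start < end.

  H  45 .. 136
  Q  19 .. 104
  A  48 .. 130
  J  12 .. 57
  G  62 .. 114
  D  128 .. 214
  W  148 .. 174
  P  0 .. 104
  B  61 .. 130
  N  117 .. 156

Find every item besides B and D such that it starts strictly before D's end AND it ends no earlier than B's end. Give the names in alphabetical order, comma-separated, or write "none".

Conditions: its start is strictly before D's end (X.start < 214) AND its end is no earlier than B's end (X.end >= 130).
A: start 48 < 214? ✓; end 130 >= 130? ✓ → yes.
G: start 62 < 214? ✓; end 114 >= 130? ✗ → no.
H: start 45 < 214? ✓; end 136 >= 130? ✓ → yes.
J: start 12 < 214? ✓; end 57 >= 130? ✗ → no.
N: start 117 < 214? ✓; end 156 >= 130? ✓ → yes.
P: start 0 < 214? ✓; end 104 >= 130? ✗ → no.
Q: start 19 < 214? ✓; end 104 >= 130? ✗ → no.
W: start 148 < 214? ✓; end 174 >= 130? ✓ → yes.
Result: A, H, N, W.

A, H, N, W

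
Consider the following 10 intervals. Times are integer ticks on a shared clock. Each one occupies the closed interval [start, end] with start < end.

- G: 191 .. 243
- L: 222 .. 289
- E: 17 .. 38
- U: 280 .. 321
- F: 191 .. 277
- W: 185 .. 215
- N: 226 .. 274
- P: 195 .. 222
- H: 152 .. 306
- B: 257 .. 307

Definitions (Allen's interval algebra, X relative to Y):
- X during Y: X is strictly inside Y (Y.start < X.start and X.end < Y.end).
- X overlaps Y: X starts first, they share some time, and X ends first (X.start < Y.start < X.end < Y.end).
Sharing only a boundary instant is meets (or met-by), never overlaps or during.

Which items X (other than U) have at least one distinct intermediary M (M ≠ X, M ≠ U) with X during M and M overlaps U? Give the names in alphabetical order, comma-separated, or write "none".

F, G, L, N, P, W

Target U = [280, 321].
Intermediaries M with M overlaps U: B, H, L.
Via B — items with X during B: none.
Via H — items with X during H: F, G, L, N, P, W.
Via L — items with X during L: N.
Union: F, G, L, N, P, W.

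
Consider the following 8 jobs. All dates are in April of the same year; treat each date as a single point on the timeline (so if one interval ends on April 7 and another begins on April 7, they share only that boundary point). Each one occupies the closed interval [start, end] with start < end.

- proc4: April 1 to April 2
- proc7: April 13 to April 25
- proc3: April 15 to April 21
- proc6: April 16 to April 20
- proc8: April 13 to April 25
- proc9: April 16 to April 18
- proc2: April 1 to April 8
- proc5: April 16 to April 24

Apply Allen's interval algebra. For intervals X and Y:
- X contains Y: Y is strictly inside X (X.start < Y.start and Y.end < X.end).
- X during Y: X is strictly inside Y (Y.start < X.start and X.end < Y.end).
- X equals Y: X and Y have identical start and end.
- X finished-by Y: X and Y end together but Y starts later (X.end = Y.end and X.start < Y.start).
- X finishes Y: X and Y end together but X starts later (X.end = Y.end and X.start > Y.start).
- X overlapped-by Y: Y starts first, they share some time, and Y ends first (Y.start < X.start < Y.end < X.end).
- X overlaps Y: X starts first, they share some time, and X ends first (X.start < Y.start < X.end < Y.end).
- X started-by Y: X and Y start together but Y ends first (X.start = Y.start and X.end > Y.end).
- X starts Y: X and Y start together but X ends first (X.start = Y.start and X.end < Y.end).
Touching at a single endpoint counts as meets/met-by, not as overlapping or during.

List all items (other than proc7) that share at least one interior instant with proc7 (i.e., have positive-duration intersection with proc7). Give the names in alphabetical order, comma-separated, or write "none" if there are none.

proc3, proc5, proc6, proc8, proc9

Target proc7 = [April 13, April 25].
proc2 [April 1, April 8] → before → no.
proc3 [April 15, April 21] → during → yes.
proc4 [April 1, April 2] → before → no.
proc5 [April 16, April 24] → during → yes.
proc6 [April 16, April 20] → during → yes.
proc8 [April 13, April 25] → equals → yes.
proc9 [April 16, April 18] → during → yes.
Result: proc3, proc5, proc6, proc8, proc9.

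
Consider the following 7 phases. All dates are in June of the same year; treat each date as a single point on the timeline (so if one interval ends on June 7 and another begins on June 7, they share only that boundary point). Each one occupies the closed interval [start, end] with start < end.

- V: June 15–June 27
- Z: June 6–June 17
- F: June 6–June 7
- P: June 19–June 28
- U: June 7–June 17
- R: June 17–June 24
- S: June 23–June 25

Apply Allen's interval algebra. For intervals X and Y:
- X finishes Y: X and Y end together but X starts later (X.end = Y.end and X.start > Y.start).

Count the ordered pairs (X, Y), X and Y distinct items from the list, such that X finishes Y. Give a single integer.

1

Checking all 42 ordered pairs for relation 'finishes'; matching pairs in alphabetical order:
(U, Z): U finishes Z ✓
Count: 1.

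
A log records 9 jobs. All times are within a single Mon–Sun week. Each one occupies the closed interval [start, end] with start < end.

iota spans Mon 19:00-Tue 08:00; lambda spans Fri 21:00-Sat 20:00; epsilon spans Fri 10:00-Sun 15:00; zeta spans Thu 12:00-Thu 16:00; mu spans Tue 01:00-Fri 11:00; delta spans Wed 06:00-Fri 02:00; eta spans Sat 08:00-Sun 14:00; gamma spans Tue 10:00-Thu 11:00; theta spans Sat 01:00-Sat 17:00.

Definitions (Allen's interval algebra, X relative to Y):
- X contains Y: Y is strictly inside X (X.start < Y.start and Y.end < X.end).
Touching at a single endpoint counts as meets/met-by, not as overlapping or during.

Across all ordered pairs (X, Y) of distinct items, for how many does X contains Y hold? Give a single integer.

8

Checking all 72 ordered pairs for relation 'contains'; matching pairs in alphabetical order:
(delta, zeta): delta contains zeta ✓
(epsilon, eta): epsilon contains eta ✓
(epsilon, lambda): epsilon contains lambda ✓
(epsilon, theta): epsilon contains theta ✓
(lambda, theta): lambda contains theta ✓
(mu, delta): mu contains delta ✓
(mu, gamma): mu contains gamma ✓
(mu, zeta): mu contains zeta ✓
Count: 8.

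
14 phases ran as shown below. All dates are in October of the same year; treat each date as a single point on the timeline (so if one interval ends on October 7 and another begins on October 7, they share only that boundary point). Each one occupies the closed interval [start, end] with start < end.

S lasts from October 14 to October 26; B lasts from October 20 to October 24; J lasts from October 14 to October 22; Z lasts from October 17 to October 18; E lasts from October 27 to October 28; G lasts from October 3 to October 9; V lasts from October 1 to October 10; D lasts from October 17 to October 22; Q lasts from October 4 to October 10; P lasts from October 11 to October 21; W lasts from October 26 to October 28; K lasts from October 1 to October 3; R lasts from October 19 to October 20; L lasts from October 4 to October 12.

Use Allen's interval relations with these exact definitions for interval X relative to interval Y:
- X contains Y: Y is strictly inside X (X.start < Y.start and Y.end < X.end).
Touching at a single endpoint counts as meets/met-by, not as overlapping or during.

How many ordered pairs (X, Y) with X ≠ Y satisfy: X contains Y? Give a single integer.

10

Checking all 182 ordered pairs for relation 'contains'; matching pairs in alphabetical order:
(D, R): D contains R ✓
(J, R): J contains R ✓
(J, Z): J contains Z ✓
(P, R): P contains R ✓
(P, Z): P contains Z ✓
(S, B): S contains B ✓
(S, D): S contains D ✓
(S, R): S contains R ✓
(S, Z): S contains Z ✓
(V, G): V contains G ✓
Count: 10.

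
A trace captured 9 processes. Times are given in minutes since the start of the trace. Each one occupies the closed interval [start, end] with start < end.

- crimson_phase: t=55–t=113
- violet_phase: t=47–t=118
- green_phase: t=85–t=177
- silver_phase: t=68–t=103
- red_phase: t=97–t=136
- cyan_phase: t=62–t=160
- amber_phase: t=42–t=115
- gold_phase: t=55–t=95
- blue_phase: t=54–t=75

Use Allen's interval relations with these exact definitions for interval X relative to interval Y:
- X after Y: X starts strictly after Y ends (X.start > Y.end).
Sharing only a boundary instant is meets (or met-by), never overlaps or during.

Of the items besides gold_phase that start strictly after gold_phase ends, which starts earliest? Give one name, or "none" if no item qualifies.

Target gold_phase = [t=55, t=95].
amber_phase [t=42, t=115] → contains → excluded.
blue_phase [t=54, t=75] → overlaps → excluded.
crimson_phase [t=55, t=113] → started-by → excluded.
cyan_phase [t=62, t=160] → overlapped-by → excluded.
green_phase [t=85, t=177] → overlapped-by → excluded.
red_phase [t=97, t=136] → after → candidate.
silver_phase [t=68, t=103] → overlapped-by → excluded.
violet_phase [t=47, t=118] → contains → excluded.
Among candidates, earliest start is t=97 → red_phase.

red_phase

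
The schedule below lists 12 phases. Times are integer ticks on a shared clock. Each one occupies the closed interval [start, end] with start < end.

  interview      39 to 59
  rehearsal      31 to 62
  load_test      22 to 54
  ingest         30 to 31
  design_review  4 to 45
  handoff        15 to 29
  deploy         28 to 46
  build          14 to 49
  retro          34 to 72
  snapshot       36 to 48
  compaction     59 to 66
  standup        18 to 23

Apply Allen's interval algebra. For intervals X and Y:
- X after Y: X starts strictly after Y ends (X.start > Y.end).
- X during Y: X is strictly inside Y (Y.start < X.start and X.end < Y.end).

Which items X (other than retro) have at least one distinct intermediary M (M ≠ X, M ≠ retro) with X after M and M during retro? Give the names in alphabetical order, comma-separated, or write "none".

Target retro = [34, 72].
Intermediaries M with M during retro: compaction, interview, snapshot.
Via compaction — items with X after compaction: none.
Via interview — items with X after interview: none.
Via snapshot — items with X after snapshot: compaction.
Union: compaction.

compaction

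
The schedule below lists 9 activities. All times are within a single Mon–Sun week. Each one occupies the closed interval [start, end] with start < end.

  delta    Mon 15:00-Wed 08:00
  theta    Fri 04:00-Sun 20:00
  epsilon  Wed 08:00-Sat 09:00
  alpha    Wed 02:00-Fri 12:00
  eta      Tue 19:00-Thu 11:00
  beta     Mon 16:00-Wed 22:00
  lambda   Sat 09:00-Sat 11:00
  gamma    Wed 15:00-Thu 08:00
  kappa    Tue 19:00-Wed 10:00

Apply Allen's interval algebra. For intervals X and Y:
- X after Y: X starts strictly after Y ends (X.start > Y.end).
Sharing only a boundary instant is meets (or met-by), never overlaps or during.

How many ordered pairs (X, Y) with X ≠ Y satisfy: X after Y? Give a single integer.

Checking all 72 ordered pairs for relation 'after'; matching pairs in alphabetical order:
(gamma, delta): gamma after delta ✓
(gamma, kappa): gamma after kappa ✓
(lambda, alpha): lambda after alpha ✓
(lambda, beta): lambda after beta ✓
(lambda, delta): lambda after delta ✓
(lambda, eta): lambda after eta ✓
(lambda, gamma): lambda after gamma ✓
(lambda, kappa): lambda after kappa ✓
(theta, beta): theta after beta ✓
(theta, delta): theta after delta ✓
(theta, eta): theta after eta ✓
(theta, gamma): theta after gamma ✓
(theta, kappa): theta after kappa ✓
Count: 13.

13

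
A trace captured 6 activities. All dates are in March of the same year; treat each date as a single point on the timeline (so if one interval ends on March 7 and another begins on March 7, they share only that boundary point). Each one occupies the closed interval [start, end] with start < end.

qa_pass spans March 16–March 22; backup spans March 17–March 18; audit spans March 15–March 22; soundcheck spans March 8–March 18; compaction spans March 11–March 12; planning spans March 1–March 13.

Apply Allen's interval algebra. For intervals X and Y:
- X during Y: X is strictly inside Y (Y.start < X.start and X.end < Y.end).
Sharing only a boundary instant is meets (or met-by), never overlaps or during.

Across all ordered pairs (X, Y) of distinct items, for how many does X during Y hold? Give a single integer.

4

Checking all 30 ordered pairs for relation 'during'; matching pairs in alphabetical order:
(backup, audit): backup during audit ✓
(backup, qa_pass): backup during qa_pass ✓
(compaction, planning): compaction during planning ✓
(compaction, soundcheck): compaction during soundcheck ✓
Count: 4.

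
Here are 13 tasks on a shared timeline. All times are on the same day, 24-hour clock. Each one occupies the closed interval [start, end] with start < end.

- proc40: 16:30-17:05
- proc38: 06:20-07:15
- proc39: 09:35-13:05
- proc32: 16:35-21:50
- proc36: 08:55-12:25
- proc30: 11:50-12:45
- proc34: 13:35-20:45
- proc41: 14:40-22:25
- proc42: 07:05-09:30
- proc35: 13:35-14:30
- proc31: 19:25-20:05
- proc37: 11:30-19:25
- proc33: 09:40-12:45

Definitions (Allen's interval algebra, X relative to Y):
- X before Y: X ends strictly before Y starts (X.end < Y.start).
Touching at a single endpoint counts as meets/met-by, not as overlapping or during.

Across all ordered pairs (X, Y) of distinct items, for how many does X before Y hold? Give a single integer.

50

Checking all 156 ordered pairs for relation 'before'; matching pairs in alphabetical order:
(proc30, proc31): proc30 before proc31 ✓
(proc30, proc32): proc30 before proc32 ✓
(proc30, proc34): proc30 before proc34 ✓
(proc30, proc35): proc30 before proc35 ✓
(proc30, proc40): proc30 before proc40 ✓
(proc30, proc41): proc30 before proc41 ✓
(proc33, proc31): proc33 before proc31 ✓
(proc33, proc32): proc33 before proc32 ✓
(proc33, proc34): proc33 before proc34 ✓
(proc33, proc35): proc33 before proc35 ✓
(proc33, proc40): proc33 before proc40 ✓
(proc33, proc41): proc33 before proc41 ✓
(proc35, proc31): proc35 before proc31 ✓
(proc35, proc32): proc35 before proc32 ✓
(proc35, proc40): proc35 before proc40 ✓
(proc35, proc41): proc35 before proc41 ✓
(proc36, proc31): proc36 before proc31 ✓
(proc36, proc32): proc36 before proc32 ✓
(proc36, proc34): proc36 before proc34 ✓
(proc36, proc35): proc36 before proc35 ✓
(proc36, proc40): proc36 before proc40 ✓
(proc36, proc41): proc36 before proc41 ✓
(proc38, proc30): proc38 before proc30 ✓
(proc38, proc31): proc38 before proc31 ✓
... plus 26 further pairs not listed.
Count: 50.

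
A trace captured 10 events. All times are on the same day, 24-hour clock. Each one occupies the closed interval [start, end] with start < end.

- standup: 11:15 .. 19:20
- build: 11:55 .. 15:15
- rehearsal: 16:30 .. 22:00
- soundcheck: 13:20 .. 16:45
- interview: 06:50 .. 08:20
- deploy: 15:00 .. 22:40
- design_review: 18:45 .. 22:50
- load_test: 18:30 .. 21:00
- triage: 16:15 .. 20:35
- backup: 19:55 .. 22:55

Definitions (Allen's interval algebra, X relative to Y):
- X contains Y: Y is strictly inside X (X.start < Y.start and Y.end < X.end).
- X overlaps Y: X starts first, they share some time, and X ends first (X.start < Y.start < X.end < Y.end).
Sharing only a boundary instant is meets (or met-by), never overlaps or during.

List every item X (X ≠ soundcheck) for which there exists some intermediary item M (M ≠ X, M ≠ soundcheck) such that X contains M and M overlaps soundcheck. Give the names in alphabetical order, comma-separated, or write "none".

Target soundcheck = [13:20, 16:45].
Intermediaries M with M overlaps soundcheck: build.
Via build — items with X contains build: standup.
Union: standup.

standup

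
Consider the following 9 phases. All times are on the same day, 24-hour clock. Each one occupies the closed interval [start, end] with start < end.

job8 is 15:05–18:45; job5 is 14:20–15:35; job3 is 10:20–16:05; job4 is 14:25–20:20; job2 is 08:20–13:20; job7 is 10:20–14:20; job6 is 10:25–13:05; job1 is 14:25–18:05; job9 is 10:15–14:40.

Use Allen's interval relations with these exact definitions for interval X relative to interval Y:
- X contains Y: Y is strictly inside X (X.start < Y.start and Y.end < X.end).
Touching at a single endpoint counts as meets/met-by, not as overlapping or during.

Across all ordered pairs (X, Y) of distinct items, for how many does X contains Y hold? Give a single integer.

7

Checking all 72 ordered pairs for relation 'contains'; matching pairs in alphabetical order:
(job2, job6): job2 contains job6 ✓
(job3, job5): job3 contains job5 ✓
(job3, job6): job3 contains job6 ✓
(job4, job8): job4 contains job8 ✓
(job7, job6): job7 contains job6 ✓
(job9, job6): job9 contains job6 ✓
(job9, job7): job9 contains job7 ✓
Count: 7.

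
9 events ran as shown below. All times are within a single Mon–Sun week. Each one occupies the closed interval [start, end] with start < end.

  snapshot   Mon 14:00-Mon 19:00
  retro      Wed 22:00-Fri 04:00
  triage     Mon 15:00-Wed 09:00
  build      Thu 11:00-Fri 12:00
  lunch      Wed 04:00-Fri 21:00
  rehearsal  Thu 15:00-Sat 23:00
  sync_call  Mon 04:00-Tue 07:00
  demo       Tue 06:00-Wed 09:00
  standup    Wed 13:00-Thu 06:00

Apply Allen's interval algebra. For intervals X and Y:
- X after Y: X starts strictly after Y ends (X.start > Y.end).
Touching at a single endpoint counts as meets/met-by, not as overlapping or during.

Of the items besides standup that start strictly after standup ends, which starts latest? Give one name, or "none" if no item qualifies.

rehearsal

Target standup = [Wed 13:00, Thu 06:00].
build [Thu 11:00, Fri 12:00] → after → candidate.
demo [Tue 06:00, Wed 09:00] → before → excluded.
lunch [Wed 04:00, Fri 21:00] → contains → excluded.
rehearsal [Thu 15:00, Sat 23:00] → after → candidate.
retro [Wed 22:00, Fri 04:00] → overlapped-by → excluded.
snapshot [Mon 14:00, Mon 19:00] → before → excluded.
sync_call [Mon 04:00, Tue 07:00] → before → excluded.
triage [Mon 15:00, Wed 09:00] → before → excluded.
Among candidates, latest start is Thu 15:00 → rehearsal.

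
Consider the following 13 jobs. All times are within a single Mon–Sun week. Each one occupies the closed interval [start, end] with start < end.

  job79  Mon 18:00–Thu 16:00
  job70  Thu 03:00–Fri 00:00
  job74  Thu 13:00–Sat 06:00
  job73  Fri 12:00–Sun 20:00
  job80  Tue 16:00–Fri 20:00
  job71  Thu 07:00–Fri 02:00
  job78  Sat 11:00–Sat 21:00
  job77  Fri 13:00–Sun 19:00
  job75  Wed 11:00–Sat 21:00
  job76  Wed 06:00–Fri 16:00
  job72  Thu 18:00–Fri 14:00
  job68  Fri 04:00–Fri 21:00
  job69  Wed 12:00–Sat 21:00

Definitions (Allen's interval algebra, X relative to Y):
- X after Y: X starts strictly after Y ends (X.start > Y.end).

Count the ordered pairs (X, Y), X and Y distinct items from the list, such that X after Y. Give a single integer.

18

Checking all 156 ordered pairs for relation 'after'; matching pairs in alphabetical order:
(job68, job70): job68 after job70 ✓
(job68, job71): job68 after job71 ✓
(job68, job79): job68 after job79 ✓
(job72, job79): job72 after job79 ✓
(job73, job70): job73 after job70 ✓
(job73, job71): job73 after job71 ✓
(job73, job79): job73 after job79 ✓
(job77, job70): job77 after job70 ✓
(job77, job71): job77 after job71 ✓
(job77, job79): job77 after job79 ✓
(job78, job68): job78 after job68 ✓
(job78, job70): job78 after job70 ✓
(job78, job71): job78 after job71 ✓
(job78, job72): job78 after job72 ✓
(job78, job74): job78 after job74 ✓
(job78, job76): job78 after job76 ✓
(job78, job79): job78 after job79 ✓
(job78, job80): job78 after job80 ✓
Count: 18.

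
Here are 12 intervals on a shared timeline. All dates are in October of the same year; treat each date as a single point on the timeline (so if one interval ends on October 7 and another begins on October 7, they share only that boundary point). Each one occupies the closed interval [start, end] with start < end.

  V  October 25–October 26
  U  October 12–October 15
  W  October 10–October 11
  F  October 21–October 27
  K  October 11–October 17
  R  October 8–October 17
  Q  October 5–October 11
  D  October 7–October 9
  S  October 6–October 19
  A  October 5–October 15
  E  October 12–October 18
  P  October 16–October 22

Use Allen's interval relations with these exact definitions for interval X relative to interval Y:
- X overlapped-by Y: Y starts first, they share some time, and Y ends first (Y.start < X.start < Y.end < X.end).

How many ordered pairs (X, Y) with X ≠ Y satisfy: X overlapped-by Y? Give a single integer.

14

Checking all 132 ordered pairs for relation 'overlapped-by'; matching pairs in alphabetical order:
(E, A): E overlapped-by A ✓
(E, K): E overlapped-by K ✓
(E, R): E overlapped-by R ✓
(F, P): F overlapped-by P ✓
(K, A): K overlapped-by A ✓
(P, E): P overlapped-by E ✓
(P, K): P overlapped-by K ✓
(P, R): P overlapped-by R ✓
(P, S): P overlapped-by S ✓
(R, A): R overlapped-by A ✓
(R, D): R overlapped-by D ✓
(R, Q): R overlapped-by Q ✓
(S, A): S overlapped-by A ✓
(S, Q): S overlapped-by Q ✓
Count: 14.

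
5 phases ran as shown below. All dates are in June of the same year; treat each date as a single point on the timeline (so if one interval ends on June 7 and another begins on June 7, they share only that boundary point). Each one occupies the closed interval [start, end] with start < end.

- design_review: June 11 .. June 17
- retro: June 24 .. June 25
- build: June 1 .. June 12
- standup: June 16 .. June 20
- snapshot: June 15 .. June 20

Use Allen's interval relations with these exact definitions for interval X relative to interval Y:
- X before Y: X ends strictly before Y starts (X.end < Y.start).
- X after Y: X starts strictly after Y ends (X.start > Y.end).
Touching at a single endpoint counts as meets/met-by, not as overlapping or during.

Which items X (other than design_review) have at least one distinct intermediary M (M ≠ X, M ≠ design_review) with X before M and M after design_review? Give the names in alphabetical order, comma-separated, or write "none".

Target design_review = [June 11, June 17].
Intermediaries M with M after design_review: retro.
Via retro — items with X before retro: build, snapshot, standup.
Union: build, snapshot, standup.

build, snapshot, standup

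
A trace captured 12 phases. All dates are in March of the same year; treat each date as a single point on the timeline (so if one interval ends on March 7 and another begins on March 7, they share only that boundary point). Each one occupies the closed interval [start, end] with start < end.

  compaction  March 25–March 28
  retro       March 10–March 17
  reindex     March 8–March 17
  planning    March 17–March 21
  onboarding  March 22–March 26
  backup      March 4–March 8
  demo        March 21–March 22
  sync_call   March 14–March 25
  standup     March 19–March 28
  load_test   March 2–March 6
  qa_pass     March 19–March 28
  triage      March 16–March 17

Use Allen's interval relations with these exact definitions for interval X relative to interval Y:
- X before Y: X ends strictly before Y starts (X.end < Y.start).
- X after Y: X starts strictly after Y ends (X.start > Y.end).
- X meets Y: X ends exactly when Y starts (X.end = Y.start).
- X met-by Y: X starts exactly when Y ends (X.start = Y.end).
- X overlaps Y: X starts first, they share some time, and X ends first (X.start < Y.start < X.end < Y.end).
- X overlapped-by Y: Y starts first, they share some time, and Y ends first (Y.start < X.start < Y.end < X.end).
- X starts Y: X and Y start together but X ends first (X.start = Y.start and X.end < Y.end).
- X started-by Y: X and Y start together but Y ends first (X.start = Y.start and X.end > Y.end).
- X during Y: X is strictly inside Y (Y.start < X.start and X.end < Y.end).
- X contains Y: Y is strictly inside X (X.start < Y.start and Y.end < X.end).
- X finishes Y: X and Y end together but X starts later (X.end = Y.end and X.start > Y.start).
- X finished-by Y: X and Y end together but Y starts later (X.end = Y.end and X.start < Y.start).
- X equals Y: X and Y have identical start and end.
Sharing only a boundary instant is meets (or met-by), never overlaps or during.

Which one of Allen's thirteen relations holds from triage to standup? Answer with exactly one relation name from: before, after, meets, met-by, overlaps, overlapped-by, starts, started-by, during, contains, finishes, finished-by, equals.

before

triage = [March 16, March 17]; standup = [March 19, March 28].
Compare endpoints: triage.start < standup.start, triage.start < standup.end, triage.end < standup.start, triage.end < standup.end.
That pattern is 'before'.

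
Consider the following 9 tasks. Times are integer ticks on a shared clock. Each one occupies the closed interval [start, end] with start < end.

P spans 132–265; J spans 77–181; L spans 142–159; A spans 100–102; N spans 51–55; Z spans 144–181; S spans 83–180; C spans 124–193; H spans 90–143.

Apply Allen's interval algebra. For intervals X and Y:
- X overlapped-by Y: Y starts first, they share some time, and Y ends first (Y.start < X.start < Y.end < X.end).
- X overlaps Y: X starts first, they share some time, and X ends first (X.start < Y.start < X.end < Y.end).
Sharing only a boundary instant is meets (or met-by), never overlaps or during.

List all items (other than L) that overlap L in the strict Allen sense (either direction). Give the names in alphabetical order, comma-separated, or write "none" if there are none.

H, Z

Target L = [142, 159].
A [100, 102] → before → no.
C [124, 193] → contains → no.
H [90, 143] → overlaps → yes.
J [77, 181] → contains → no.
N [51, 55] → before → no.
P [132, 265] → contains → no.
S [83, 180] → contains → no.
Z [144, 181] → overlapped-by → yes.
Result: H, Z.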